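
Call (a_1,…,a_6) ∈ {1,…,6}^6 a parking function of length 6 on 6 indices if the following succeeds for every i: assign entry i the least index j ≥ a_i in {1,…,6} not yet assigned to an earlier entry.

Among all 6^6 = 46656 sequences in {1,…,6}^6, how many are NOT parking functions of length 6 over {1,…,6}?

|PF(6,6)| = (7−6)·7^(6−1) = 1 · 16807 = 16807 (Pollak)
One tuple (2,3,5,2,2,3) → sorted (2,2,2,3,3,5): b_1=2>1, not a PF.
Total 46656; non-PF = 46656−16807 = 29849

29849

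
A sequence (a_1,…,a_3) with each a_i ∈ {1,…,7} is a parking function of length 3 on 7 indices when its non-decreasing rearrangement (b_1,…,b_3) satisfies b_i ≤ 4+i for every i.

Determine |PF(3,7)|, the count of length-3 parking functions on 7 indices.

|PF| = (8−3)·8^(3−1) = 5·64 = 320
Check (5,6,6) → sorted (5,6,6): b_i ≤ 4+i ∀i, a PF.

320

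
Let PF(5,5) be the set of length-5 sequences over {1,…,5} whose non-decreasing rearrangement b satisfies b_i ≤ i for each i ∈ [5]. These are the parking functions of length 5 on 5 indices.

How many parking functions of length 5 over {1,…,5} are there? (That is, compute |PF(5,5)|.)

#PF = (6−5)·6^(5−1) = 1×1296 = 1296 [KW]
One tuple (1,2,2,3,5) → sorted (1,2,2,3,5): b_i ≤ i ∀i, a PF.

1296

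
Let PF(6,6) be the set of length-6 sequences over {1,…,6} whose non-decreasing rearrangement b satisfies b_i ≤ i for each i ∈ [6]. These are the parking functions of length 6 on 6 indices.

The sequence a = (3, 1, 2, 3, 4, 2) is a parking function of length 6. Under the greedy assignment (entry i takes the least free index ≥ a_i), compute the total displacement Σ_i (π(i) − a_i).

6

Σπ(i) = 1+…+6 = 21; Σa = 3+1+2+3+4+2 = 15; disp = 21−15 = 6.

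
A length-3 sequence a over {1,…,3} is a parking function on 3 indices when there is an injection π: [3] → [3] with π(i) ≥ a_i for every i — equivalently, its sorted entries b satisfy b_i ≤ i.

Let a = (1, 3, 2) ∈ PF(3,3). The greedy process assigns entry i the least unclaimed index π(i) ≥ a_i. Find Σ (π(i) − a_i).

0

Σπ(i) = 1+…+3 = 6; Σa = 1+3+2 = 6; disp = 6−6 = 0.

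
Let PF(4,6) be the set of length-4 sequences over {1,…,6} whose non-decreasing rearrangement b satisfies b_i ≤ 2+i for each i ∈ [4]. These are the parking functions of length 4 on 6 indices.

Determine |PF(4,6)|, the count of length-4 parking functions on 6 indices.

1029

Count = (6+1−4)·(6+1)^{4−1} = 3 · 343 = 1029 (Konheim–Weiss)
Check (1,5,1,5) → sorted (1,1,5,5): b_i ≤ 2+i ∀i, a PF.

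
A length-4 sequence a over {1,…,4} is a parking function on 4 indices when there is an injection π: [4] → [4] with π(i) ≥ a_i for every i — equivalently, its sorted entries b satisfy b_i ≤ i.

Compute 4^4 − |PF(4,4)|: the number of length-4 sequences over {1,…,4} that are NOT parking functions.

Count = 1·5^3 = 1·125 = 125 [KW]
Check (3,3,3,2) → sorted (2,3,3,3): b_1=2>1, not a PF.
Total 256; non-PF = 256−125 = 131

131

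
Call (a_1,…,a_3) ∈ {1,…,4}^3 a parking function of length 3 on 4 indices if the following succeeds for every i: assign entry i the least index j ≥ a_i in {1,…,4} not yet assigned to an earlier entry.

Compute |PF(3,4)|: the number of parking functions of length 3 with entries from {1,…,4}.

50

|PF| = (5−3)·5^(3−1) = 2 · 25 = 50 (Konheim–Weiss)
E.g. (1,4,2) → sorted (1,2,4): b_i ≤ 1+i ∀i, a PF.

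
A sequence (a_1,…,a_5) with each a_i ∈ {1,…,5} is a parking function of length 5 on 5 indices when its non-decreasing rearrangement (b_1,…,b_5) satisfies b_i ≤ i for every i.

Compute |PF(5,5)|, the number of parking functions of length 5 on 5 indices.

1296

|PF(5,5)| = (5+1−5)·(5+1)^{5−1} = 1×1296 = 1296 (Pollak)
Check (4,1,3,4,2) → sorted (1,2,3,4,4): b_i ≤ i ∀i, a PF.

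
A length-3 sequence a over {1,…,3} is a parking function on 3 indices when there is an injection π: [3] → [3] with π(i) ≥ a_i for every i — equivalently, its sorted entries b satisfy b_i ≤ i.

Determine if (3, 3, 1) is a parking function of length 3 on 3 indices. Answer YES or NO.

Sorted: b = (1, 3, 3).
  b_1=1 ≤ 1
  b_2=3 > 2
  fails at i=2 ⇒ NO

NO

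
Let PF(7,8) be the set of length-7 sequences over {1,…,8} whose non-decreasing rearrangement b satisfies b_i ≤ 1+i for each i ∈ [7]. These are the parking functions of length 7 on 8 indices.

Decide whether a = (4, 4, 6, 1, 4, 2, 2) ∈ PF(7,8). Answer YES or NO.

Rearranged: b = (1, 2, 2, 4, 4, 4, 6).
  b_1=1 ≤ 2
  b_2=2 ≤ 3
  b_3=2 ≤ 4
  b_4=4 ≤ 5
  b_5=4 ≤ 6
  b_6=4 ≤ 7
  b_7=6 ≤ 8
All bounds hold ⇒ YES

YES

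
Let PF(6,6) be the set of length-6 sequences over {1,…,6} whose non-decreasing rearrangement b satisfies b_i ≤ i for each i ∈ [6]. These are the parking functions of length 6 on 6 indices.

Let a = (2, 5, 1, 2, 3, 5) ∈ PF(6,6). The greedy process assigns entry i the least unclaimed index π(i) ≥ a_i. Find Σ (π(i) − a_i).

3

Σπ = 21 ({1..6} each once); Σa = 2+5+1+2+3+5 = 18; disp = 21−18 = 3.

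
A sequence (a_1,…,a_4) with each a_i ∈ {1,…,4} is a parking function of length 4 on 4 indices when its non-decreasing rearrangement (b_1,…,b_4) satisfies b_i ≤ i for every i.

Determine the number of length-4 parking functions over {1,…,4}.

#PF = (4+1−4)·(4+1)^{4−1} = 1×125 = 125
E.g. (3,2,2,1) → sorted (1,2,2,3): b_i ≤ i ∀i, a PF.

125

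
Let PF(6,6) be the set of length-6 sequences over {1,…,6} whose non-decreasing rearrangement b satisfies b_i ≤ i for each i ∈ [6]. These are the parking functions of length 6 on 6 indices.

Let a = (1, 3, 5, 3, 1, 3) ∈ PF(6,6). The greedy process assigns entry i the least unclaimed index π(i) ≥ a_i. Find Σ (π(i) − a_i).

5

Σπ = 21 ({1..6} each once); Σa = 1+3+5+3+1+3 = 16; disp = 21−16 = 5.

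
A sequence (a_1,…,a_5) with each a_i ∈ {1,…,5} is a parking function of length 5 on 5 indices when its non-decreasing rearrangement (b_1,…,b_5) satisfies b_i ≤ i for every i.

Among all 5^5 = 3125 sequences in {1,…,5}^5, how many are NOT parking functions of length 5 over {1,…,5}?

1829

|PF| = (5−5+1)·(5+1)^(5−1) = 1 · 1296 = 1296 (Konheim–Weiss)
Example (5,3,4,5,5) → sorted (3,4,5,5,5): b_1=3>1, not a PF.
Total 3125; non-PF = 3125−1296 = 1829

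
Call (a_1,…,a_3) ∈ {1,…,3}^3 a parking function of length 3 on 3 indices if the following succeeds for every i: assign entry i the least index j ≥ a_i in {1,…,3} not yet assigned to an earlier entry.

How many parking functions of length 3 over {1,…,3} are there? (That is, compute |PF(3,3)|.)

|PF(3,3)| = (3+1−3)·(3+1)^{3−1} = 1×16 = 16 (Pollak)
One tuple (1,2,3) → sorted (1,2,3): b_i ≤ i ∀i, a PF.

16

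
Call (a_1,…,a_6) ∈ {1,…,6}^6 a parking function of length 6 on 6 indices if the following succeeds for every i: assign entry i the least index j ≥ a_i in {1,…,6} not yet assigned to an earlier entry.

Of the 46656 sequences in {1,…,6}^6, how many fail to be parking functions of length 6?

|PF| = (6−6+1)·(6+1)^(6−1) = 1 · 16807 = 16807 [KW]
Example (5,5,4,5,4,5) → sorted (4,4,5,5,5,5): b_1=4>1, not a PF.
6^6 − 16807 = 46656 − 16807 = 29849

29849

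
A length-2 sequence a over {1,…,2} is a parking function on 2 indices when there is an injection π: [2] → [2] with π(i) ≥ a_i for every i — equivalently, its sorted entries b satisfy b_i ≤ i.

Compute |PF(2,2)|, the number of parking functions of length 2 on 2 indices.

3

Count = (3−2)·3^(2−1) = 1·3 = 3 [KW]
E.g. (1,2) → sorted (1,2): b_i ≤ i ∀i, a PF.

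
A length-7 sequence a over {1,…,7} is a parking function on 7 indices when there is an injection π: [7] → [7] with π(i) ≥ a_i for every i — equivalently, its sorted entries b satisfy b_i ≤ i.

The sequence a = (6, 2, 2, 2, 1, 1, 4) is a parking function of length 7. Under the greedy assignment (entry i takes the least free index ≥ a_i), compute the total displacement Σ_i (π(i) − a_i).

Σπ = 28 ({1..7} each once); Σa = 6+2+2+2+1+1+4 = 18; disp = 28−18 = 10.

10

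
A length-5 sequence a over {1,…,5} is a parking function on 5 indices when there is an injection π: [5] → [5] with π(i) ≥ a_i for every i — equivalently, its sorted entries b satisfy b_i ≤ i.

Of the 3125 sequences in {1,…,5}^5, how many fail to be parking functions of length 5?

|PF| = (6−5)·6^(5−1) = 1 · 1296 = 1296 [KW]
E.g. (5,5,5,4,4) → sorted (4,4,5,5,5): b_1=4>1, not a PF.
Total 3125; non-PF = 3125−1296 = 1829

1829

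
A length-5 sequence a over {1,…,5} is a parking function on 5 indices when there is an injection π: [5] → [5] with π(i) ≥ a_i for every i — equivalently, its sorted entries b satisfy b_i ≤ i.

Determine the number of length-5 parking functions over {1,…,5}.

1296

|PF(5,5)| = (6−5)·6^(5−1) = 1×1296 = 1296
E.g. (2,1,5,4,3) → sorted (1,2,3,4,5): b_i ≤ i ∀i, a PF.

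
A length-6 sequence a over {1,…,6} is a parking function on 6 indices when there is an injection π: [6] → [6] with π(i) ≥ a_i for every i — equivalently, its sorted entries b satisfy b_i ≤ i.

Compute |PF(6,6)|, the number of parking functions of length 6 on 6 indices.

16807

|PF(6,6)| = (6−6+1)·(6+1)^(6−1) = 1 · 16807 = 16807 (Pollak)
E.g. (1,3,2,2,5,3) → sorted (1,2,2,3,3,5): b_i ≤ i ∀i, a PF.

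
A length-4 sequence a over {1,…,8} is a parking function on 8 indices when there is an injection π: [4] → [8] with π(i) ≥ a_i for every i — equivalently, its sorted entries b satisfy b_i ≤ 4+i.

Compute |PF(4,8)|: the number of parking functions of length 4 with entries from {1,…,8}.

Count = (8−4+1)·(8+1)^(4−1) = 5 · 729 = 3645
Example (1,7,6,3) → sorted (1,3,6,7): b_i ≤ 4+i ∀i, a PF.

3645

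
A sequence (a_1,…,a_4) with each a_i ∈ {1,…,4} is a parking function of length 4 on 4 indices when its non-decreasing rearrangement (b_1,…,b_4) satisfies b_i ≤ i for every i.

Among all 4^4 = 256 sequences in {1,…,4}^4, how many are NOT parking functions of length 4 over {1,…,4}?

131

#PF = (4+1−4)·(4+1)^{4−1} = 1·125 = 125
Check (3,3,3,4) → sorted (3,3,3,4): b_1=3>1, not a PF.
4^4 − 125 = 256 − 125 = 131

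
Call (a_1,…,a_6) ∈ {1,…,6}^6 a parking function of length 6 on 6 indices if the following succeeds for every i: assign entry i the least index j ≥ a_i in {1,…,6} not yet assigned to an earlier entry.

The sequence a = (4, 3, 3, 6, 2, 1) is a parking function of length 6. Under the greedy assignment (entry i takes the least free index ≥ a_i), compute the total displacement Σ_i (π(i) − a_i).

2

Σπ(i) = 1+…+6 = 21; Σa = 4+3+3+6+2+1 = 19; disp = 21−19 = 2.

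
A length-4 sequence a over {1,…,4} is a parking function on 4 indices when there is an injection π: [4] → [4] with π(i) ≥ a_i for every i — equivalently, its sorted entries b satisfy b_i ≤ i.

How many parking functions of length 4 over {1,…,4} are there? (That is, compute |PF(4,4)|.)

125

|PF(4,4)| = (5−4)·5^(4−1) = 1×125 = 125
Example (2,3,1,3) → sorted (1,2,3,3): b_i ≤ i ∀i, a PF.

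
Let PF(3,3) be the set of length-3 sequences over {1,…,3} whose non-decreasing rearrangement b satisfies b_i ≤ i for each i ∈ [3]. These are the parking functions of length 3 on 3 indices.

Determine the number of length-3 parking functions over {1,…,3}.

#PF = (4−3)·4^(3−1) = 1 · 16 = 16 (Pollak)
One tuple (1,1,3) → sorted (1,1,3): b_i ≤ i ∀i, a PF.

16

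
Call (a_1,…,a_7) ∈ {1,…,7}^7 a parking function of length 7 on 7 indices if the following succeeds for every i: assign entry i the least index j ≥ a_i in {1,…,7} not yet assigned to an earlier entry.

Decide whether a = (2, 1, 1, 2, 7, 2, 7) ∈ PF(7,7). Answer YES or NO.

NO

Sorted: b = (1, 1, 2, 2, 2, 7, 7).
  b_1=1 ≤ 1
  b_2=1 ≤ 2
  b_3=2 ≤ 3
  b_4=2 ≤ 4
  b_5=2 ≤ 5
  b_6=7 > 6
  fails at i=6 ⇒ NO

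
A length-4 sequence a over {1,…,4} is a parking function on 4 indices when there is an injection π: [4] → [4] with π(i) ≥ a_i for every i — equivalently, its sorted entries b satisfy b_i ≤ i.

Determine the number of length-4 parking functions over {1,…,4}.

#PF = (5−4)·5^(4−1) = 1×125 = 125 [KW]
One tuple (2,3,4,1) → sorted (1,2,3,4): b_i ≤ i ∀i, a PF.

125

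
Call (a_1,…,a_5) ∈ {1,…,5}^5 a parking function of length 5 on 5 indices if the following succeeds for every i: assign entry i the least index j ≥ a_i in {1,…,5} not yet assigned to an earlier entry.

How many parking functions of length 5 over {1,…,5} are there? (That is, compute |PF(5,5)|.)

1296

#PF = 1·6^4 = 1·1296 = 1296 (Konheim–Weiss)
One tuple (2,1,4,2,3) → sorted (1,2,2,3,4): b_i ≤ i ∀i, a PF.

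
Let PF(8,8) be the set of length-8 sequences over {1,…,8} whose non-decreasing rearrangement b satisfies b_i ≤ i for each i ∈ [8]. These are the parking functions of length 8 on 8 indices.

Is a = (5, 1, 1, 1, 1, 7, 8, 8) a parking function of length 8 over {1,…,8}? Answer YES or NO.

Order a: b = (1, 1, 1, 1, 5, 7, 8, 8).
  b_1=1 ≤ 1
  b_2=1 ≤ 2
  b_3=1 ≤ 3
  b_4=1 ≤ 4
  b_5=5 ≤ 5
  b_6=7 > 6
  fails at i=6 ⇒ NO

NO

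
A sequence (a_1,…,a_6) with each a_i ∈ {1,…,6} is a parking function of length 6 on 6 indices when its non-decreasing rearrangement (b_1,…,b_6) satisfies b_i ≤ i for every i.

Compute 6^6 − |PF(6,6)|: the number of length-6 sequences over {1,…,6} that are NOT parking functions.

Count = (6−6+1)·(6+1)^(6−1) = 1·16807 = 16807 [KW]
Example (5,5,6,5,2,5) → sorted (2,5,5,5,5,6): b_1=2>1, not a PF.
Total 46656; non-PF = 46656−16807 = 29849

29849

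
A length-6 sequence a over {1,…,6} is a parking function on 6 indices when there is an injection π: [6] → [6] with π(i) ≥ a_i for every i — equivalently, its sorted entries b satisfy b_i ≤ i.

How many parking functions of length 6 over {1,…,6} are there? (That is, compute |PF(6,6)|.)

16807

|PF(6,6)| = (6−6+1)·(6+1)^(6−1) = 1 · 16807 = 16807 (Konheim–Weiss)
E.g. (5,2,6,2,1,2) → sorted (1,2,2,2,5,6): b_i ≤ i ∀i, a PF.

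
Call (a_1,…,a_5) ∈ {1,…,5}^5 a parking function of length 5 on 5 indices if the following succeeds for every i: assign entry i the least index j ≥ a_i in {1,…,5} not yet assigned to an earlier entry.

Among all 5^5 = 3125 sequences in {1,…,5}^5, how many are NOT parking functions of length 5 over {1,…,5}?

1829

#PF = 1·6^4 = 1·1296 = 1296 [KW]
Example (3,3,5,4,5) → sorted (3,3,4,5,5): b_1=3>1, not a PF.
So 3125 − 1296 = 1829 fail.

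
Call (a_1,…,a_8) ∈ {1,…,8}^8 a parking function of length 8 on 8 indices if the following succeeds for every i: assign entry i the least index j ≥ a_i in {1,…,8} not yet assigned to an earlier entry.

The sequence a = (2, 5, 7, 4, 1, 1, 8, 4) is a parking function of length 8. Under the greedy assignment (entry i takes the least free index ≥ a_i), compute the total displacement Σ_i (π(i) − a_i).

Σπ(i) = 1+…+8 = 36; Σa = 2+5+7+4+1+1+8+4 = 32; disp = 36−32 = 4.

4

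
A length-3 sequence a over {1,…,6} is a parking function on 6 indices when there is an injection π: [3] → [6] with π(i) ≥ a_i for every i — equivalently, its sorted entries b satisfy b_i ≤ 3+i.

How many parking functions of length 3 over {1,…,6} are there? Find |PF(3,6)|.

196

|PF(3,6)| = (6−3+1)·(6+1)^(3−1) = 4·49 = 196 (Konheim–Weiss)
One tuple (1,4,3) → sorted (1,3,4): b_i ≤ 3+i ∀i, a PF.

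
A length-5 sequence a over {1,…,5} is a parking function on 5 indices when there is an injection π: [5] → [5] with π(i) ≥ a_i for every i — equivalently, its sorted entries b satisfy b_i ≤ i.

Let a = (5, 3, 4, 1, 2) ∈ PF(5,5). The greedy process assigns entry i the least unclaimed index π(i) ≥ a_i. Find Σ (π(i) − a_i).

0

Σπ = 15 ({1..5} each once); Σa = 5+3+4+1+2 = 15; disp = 15−15 = 0.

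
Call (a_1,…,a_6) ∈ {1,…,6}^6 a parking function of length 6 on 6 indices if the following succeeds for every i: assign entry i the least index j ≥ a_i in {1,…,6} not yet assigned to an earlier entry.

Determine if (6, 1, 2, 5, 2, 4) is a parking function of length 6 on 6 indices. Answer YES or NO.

Sorted: b = (1, 2, 2, 4, 5, 6).
  b_1=1 ≤ 1
  b_2=2 ≤ 2
  b_3=2 ≤ 3
  b_4=4 ≤ 4
  b_5=5 ≤ 5
  b_6=6 ≤ 6
All bounds hold ⇒ YES

YES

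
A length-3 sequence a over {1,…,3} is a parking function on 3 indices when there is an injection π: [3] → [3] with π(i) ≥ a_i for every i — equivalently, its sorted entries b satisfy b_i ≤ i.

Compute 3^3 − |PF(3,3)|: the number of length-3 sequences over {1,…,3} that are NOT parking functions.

11

Count = (3+1−3)·(3+1)^{3−1} = 1×16 = 16 [KW]
One tuple (2,3,2) → sorted (2,2,3): b_1=2>1, not a PF.
So 27 − 16 = 11 fail.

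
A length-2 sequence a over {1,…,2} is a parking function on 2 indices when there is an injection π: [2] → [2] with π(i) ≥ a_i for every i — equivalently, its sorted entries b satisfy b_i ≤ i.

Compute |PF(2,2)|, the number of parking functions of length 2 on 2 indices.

3

Count = (3−2)·3^(2−1) = 1·3 = 3 (Pollak)
Example (2,1) → sorted (1,2): b_i ≤ i ∀i, a PF.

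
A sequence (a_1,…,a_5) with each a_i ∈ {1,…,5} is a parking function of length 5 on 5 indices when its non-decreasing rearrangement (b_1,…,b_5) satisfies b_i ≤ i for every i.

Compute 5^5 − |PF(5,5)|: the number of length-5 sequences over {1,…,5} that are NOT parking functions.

1829

|PF(5,5)| = (5−5+1)·(5+1)^(5−1) = 1·1296 = 1296
E.g. (5,5,2,2,5) → sorted (2,2,5,5,5): b_1=2>1, not a PF.
So 3125 − 1296 = 1829 fail.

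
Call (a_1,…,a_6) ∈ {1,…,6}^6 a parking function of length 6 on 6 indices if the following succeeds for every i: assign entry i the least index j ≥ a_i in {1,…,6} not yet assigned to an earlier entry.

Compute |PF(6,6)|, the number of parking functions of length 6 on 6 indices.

16807

Count = (6−6+1)·(6+1)^(6−1) = 1×16807 = 16807 [KW]
Example (2,1,4,3,2,1) → sorted (1,1,2,2,3,4): b_i ≤ i ∀i, a PF.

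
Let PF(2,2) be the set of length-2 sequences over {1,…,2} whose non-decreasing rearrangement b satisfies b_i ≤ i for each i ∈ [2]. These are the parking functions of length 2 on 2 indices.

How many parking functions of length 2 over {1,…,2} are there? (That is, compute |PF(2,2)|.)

3

|PF(2,2)| = (2+1−2)·(2+1)^{2−1} = 1·3 = 3 [KW]
Example (1,2) → sorted (1,2): b_i ≤ i ∀i, a PF.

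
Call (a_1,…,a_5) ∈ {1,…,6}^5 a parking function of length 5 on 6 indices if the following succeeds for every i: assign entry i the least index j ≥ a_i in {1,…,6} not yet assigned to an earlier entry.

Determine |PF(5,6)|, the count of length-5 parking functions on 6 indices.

4802

|PF| = (6−5+1)·(6+1)^(5−1) = 2 · 2401 = 4802 (Konheim–Weiss)
One tuple (4,3,3,3,2) → sorted (2,3,3,3,4): b_i ≤ 1+i ∀i, a PF.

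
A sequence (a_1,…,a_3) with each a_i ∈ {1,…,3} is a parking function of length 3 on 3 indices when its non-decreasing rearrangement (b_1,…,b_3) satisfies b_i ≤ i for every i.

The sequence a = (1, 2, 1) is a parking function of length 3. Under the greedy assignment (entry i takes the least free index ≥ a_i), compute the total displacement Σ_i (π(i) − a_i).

Σπ = 3·4/2 = 6 (π permutes [3]); Σa = 1+2+1 = 4; disp = 6−4 = 2.

2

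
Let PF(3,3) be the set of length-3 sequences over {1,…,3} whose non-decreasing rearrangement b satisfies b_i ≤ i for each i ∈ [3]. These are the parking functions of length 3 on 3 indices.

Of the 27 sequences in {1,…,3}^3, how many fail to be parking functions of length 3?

11

|PF| = (4−3)·4^(3−1) = 1·16 = 16
E.g. (3,3,2) → sorted (2,3,3): b_1=2>1, not a PF.
Total 27; non-PF = 27−16 = 11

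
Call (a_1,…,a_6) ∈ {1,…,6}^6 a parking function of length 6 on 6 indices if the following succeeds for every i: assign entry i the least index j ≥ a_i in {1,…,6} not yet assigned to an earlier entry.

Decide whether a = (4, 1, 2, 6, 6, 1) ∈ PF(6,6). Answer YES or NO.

NO

Sorted: b = (1, 1, 2, 4, 6, 6).
  b_1=1 ≤ 1
  b_2=1 ≤ 2
  b_3=2 ≤ 3
  b_4=4 ≤ 4
  b_5=6 > 5
  fails at i=5 ⇒ NO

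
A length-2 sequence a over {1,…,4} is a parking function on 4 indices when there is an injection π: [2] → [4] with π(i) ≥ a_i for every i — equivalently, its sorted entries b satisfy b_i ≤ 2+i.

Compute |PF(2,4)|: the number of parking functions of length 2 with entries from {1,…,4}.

15

|PF(2,4)| = (4−2+1)·(4+1)^(2−1) = 3 · 5 = 15
One tuple (1,3) → sorted (1,3): b_i ≤ 2+i ∀i, a PF.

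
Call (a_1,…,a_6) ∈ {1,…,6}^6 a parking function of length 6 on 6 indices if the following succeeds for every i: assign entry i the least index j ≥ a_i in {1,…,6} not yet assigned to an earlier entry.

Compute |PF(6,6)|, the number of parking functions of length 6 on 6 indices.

|PF| = (7−6)·7^(6−1) = 1·16807 = 16807
Example (1,3,5,2,1,1) → sorted (1,1,1,2,3,5): b_i ≤ i ∀i, a PF.

16807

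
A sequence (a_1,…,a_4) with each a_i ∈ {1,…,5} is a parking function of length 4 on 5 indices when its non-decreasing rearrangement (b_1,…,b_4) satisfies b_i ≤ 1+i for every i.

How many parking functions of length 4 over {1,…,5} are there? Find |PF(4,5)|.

|PF(4,5)| = (6−4)·6^(4−1) = 2×216 = 432 (Pollak)
E.g. (1,4,1,4) → sorted (1,1,4,4): b_i ≤ 1+i ∀i, a PF.

432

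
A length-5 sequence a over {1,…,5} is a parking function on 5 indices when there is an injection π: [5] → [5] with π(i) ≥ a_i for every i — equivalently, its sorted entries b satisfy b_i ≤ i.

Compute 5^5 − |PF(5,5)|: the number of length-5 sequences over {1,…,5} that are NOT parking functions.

1829

|PF(5,5)| = (5+1−5)·(5+1)^{5−1} = 1 · 1296 = 1296
One tuple (5,3,5,5,4) → sorted (3,4,5,5,5): b_1=3>1, not a PF.
5^5 − 1296 = 3125 − 1296 = 1829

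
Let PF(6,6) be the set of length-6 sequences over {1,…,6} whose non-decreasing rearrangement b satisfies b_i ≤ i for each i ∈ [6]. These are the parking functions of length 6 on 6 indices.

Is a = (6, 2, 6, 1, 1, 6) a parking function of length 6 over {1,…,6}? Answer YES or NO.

Sorted: b = (1, 1, 2, 6, 6, 6).
  b_1=1 ≤ 1
  b_2=1 ≤ 2
  b_3=2 ≤ 3
  b_4=6 > 4
  fails at i=4 ⇒ NO

NO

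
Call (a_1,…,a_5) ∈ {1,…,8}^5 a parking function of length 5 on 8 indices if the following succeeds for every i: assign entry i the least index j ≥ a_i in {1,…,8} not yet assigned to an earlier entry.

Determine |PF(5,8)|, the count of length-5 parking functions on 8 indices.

26244

|PF| = (8+1−5)·(8+1)^{5−1} = 4·6561 = 26244
E.g. (6,8,4,3,7) → sorted (3,4,6,7,8): b_i ≤ 3+i ∀i, a PF.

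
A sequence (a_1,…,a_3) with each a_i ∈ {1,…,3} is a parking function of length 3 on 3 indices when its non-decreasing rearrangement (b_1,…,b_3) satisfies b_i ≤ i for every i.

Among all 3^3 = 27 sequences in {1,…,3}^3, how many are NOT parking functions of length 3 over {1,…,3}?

11

Count = (3+1−3)·(3+1)^{3−1} = 1×16 = 16 (Konheim–Weiss)
One tuple (3,3,3) → sorted (3,3,3): b_1=3>1, not a PF.
So 27 − 16 = 11 fail.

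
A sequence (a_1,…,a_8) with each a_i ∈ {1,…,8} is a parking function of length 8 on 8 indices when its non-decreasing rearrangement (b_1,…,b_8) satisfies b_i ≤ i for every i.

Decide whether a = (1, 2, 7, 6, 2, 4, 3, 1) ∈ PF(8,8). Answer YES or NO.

Order a: b = (1, 1, 2, 2, 3, 4, 6, 7).
  b_1=1 ≤ 1
  b_2=1 ≤ 2
  b_3=2 ≤ 3
  b_4=2 ≤ 4
  b_5=3 ≤ 5
  b_6=4 ≤ 6
  b_7=6 ≤ 7
  b_8=7 ≤ 8
All bounds hold ⇒ YES

YES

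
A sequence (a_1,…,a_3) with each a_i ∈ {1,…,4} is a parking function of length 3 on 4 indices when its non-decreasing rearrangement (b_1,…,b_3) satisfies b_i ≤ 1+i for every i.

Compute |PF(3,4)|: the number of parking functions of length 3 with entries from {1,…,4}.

|PF| = (5−3)·5^(3−1) = 2×25 = 50 [KW]
E.g. (1,3,2) → sorted (1,2,3): b_i ≤ 1+i ∀i, a PF.

50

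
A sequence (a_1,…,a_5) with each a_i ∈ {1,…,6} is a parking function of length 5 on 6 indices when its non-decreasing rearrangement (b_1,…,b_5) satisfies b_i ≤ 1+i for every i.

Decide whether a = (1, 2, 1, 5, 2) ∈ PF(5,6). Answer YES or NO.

Order a: b = (1, 1, 2, 2, 5).
  b_1=1 ≤ 2
  b_2=1 ≤ 3
  b_3=2 ≤ 4
  b_4=2 ≤ 5
  b_5=5 ≤ 6
All bounds hold ⇒ YES

YES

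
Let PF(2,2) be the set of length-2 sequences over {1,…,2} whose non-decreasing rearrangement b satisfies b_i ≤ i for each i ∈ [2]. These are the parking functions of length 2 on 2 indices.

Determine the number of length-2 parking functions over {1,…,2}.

|PF(2,2)| = (3−2)·3^(2−1) = 1×3 = 3 (Pollak)
E.g. (1,1) → sorted (1,1): b_i ≤ i ∀i, a PF.

3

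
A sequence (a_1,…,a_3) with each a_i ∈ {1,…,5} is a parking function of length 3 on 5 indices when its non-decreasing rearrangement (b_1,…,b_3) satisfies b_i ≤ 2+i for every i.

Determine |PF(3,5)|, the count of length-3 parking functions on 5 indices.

#PF = 3·6^2 = 3×36 = 108
Example (3,3,2) → sorted (2,3,3): b_i ≤ 2+i ∀i, a PF.

108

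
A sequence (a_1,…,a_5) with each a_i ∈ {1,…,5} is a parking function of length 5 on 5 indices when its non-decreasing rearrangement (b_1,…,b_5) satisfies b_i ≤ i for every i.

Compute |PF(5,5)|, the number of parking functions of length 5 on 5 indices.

#PF = (5−5+1)·(5+1)^(5−1) = 1·1296 = 1296 (Pollak)
One tuple (3,3,2,3,1) → sorted (1,2,3,3,3): b_i ≤ i ∀i, a PF.

1296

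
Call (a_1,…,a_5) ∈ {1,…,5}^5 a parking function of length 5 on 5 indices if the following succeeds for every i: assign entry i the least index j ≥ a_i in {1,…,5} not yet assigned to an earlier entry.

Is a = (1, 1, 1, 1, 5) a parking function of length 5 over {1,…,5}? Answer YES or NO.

Rearranged: b = (1, 1, 1, 1, 5).
  b_1=1 ≤ 1
  b_2=1 ≤ 2
  b_3=1 ≤ 3
  b_4=1 ≤ 4
  b_5=5 ≤ 5
All bounds hold ⇒ YES

YES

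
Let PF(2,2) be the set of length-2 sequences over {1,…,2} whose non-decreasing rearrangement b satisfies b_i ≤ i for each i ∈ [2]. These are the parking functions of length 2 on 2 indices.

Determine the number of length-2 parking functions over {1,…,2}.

#PF = 1·3^1 = 1×3 = 3 (Pollak)
One tuple (1,1) → sorted (1,1): b_i ≤ i ∀i, a PF.

3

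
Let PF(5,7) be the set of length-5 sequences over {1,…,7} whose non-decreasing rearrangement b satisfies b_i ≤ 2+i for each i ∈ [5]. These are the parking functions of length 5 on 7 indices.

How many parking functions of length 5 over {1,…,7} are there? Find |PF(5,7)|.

12288

|PF(5,7)| = (7−5+1)·(7+1)^(5−1) = 3×4096 = 12288 [KW]
One tuple (2,2,3,6,5) → sorted (2,2,3,5,6): b_i ≤ 2+i ∀i, a PF.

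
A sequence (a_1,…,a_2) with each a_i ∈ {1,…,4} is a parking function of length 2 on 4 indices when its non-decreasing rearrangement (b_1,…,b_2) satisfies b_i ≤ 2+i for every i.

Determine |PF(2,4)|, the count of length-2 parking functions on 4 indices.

|PF| = 3·5^1 = 3 · 5 = 15
Example (2,4) → sorted (2,4): b_i ≤ 2+i ∀i, a PF.

15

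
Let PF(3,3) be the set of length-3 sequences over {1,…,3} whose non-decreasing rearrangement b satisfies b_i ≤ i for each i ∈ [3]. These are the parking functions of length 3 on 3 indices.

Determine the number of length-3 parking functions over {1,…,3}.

16

Count = (3−3+1)·(3+1)^(3−1) = 1·16 = 16 [KW]
E.g. (2,3,1) → sorted (1,2,3): b_i ≤ i ∀i, a PF.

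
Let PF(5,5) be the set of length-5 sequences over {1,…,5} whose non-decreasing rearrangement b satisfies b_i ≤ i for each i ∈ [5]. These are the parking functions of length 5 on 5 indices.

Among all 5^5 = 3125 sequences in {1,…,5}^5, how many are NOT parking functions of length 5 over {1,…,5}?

Count = (5+1−5)·(5+1)^{5−1} = 1 · 1296 = 1296
Check (4,5,5,4,1) → sorted (1,4,4,5,5): b_2=4>2, not a PF.
Total 3125; non-PF = 3125−1296 = 1829

1829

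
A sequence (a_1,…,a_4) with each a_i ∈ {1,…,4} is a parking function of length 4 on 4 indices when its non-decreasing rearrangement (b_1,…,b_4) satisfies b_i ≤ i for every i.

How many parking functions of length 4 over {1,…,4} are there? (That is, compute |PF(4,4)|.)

125

#PF = (5−4)·5^(4−1) = 1·125 = 125 [KW]
E.g. (4,2,3,1) → sorted (1,2,3,4): b_i ≤ i ∀i, a PF.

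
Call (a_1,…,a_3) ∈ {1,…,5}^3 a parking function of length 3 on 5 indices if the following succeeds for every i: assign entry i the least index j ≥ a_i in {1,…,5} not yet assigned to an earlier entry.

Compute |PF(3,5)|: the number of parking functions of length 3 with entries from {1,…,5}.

108

|PF| = (6−3)·6^(3−1) = 3×36 = 108 (Konheim–Weiss)
E.g. (3,1,4) → sorted (1,3,4): b_i ≤ 2+i ∀i, a PF.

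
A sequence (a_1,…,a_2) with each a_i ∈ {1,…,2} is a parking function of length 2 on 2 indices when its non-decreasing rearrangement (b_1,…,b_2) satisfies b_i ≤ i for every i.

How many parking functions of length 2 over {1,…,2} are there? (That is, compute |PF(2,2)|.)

|PF(2,2)| = (2−2+1)·(2+1)^(2−1) = 1×3 = 3 (Konheim–Weiss)
One tuple (1,2) → sorted (1,2): b_i ≤ i ∀i, a PF.

3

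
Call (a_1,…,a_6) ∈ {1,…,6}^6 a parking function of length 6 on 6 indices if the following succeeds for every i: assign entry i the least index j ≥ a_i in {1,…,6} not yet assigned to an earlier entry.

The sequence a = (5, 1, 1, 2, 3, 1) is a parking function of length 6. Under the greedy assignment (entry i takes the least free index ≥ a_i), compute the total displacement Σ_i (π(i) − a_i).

Σπ = 21 ({1..6} each once); Σa = 5+1+1+2+3+1 = 13; disp = 21−13 = 8.

8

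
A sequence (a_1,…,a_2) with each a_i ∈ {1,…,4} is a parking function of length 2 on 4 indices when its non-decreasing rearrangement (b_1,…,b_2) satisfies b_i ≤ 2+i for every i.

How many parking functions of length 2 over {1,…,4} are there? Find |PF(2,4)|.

15

Count = (5−2)·5^(2−1) = 3×5 = 15 (Pollak)
One tuple (1,1) → sorted (1,1): b_i ≤ 2+i ∀i, a PF.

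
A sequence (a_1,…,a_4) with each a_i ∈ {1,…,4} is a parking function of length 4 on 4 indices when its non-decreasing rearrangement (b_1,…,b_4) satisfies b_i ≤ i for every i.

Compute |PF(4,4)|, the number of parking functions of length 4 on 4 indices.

125

|PF(4,4)| = (5−4)·5^(4−1) = 1×125 = 125 [KW]
E.g. (1,3,1,2) → sorted (1,1,2,3): b_i ≤ i ∀i, a PF.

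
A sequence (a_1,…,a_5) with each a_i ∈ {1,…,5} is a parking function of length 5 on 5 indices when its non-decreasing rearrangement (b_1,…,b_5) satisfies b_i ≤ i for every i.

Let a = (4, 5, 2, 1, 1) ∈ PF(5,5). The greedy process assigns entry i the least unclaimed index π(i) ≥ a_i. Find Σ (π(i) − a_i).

Σπ = 5·6/2 = 15 (π permutes [5]); Σa = 4+5+2+1+1 = 13; disp = 15−13 = 2.

2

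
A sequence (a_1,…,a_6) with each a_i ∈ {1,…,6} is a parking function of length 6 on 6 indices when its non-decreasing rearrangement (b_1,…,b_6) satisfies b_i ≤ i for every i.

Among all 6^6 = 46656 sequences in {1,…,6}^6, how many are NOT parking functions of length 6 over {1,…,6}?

|PF| = (6+1−6)·(6+1)^{6−1} = 1·16807 = 16807 [KW]
Example (6,3,6,3,6,2) → sorted (2,3,3,6,6,6): b_1=2>1, not a PF.
6^6 − 16807 = 46656 − 16807 = 29849

29849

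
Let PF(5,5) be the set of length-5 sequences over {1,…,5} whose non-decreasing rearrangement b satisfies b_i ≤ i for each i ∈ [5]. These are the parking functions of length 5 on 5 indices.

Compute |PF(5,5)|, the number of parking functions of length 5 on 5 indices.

|PF| = 1·6^4 = 1·1296 = 1296 (Pollak)
E.g. (1,1,2,2,1) → sorted (1,1,1,2,2): b_i ≤ i ∀i, a PF.

1296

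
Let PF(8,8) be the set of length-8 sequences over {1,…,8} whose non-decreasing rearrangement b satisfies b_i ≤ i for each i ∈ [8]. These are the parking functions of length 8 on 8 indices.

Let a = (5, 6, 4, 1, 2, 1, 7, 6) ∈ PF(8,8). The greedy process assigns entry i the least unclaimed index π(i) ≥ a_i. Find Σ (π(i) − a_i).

Σπ = 8·9/2 = 36 (π permutes [8]); Σa = 5+6+4+1+2+1+7+6 = 32; disp = 36−32 = 4.

4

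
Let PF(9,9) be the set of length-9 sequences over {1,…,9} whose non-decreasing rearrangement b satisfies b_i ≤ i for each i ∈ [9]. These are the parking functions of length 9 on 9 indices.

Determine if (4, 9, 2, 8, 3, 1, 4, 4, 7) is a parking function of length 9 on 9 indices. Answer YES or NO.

YES

Order a: b = (1, 2, 3, 4, 4, 4, 7, 8, 9).
  b_1=1 ≤ 1
  b_2=2 ≤ 2
  b_3=3 ≤ 3
  b_4=4 ≤ 4
  b_5=4 ≤ 5
  b_6=4 ≤ 6
  b_7=7 ≤ 7
  b_8=8 ≤ 8
  b_9=9 ≤ 9
All bounds hold ⇒ YES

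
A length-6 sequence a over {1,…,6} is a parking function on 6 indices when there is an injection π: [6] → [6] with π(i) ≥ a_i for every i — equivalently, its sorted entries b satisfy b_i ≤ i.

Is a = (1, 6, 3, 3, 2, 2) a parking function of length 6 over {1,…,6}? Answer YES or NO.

Sorted: b = (1, 2, 2, 3, 3, 6).
  b_1=1 ≤ 1
  b_2=2 ≤ 2
  b_3=2 ≤ 3
  b_4=3 ≤ 4
  b_5=3 ≤ 5
  b_6=6 ≤ 6
All bounds hold ⇒ YES

YES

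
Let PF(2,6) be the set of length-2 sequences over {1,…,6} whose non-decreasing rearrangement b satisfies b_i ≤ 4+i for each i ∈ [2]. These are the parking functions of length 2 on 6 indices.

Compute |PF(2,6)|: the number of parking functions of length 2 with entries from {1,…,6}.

|PF| = (6+1−2)·(6+1)^{2−1} = 5 · 7 = 35 (Pollak)
Check (1,4) → sorted (1,4): b_i ≤ 4+i ∀i, a PF.

35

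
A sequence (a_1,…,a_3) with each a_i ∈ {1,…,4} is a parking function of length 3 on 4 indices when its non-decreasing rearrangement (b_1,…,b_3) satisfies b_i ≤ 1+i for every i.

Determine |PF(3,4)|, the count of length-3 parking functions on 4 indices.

50

#PF = 2·5^2 = 2 · 25 = 50 (Konheim–Weiss)
Check (4,1,2) → sorted (1,2,4): b_i ≤ 1+i ∀i, a PF.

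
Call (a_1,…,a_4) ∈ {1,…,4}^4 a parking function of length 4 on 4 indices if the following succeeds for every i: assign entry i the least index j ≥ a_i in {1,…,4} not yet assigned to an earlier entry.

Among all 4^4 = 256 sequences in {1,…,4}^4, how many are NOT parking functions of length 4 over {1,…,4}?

|PF(4,4)| = (4−4+1)·(4+1)^(4−1) = 1 · 125 = 125
One tuple (2,2,4,3) → sorted (2,2,3,4): b_1=2>1, not a PF.
4^4 − 125 = 256 − 125 = 131

131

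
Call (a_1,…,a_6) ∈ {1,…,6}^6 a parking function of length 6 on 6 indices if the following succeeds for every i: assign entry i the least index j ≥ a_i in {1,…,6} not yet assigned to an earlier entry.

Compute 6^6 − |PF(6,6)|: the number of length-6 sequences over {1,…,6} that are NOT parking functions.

#PF = (6+1−6)·(6+1)^{6−1} = 1×16807 = 16807 [KW]
E.g. (4,6,6,5,6,6) → sorted (4,5,6,6,6,6): b_1=4>1, not a PF.
Total 46656; non-PF = 46656−16807 = 29849

29849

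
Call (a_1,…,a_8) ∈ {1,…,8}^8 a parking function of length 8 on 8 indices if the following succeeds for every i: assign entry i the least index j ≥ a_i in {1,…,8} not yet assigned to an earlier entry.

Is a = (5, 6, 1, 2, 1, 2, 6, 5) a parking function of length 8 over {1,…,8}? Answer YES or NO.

Rearranged: b = (1, 1, 2, 2, 5, 5, 6, 6).
  b_1=1 ≤ 1
  b_2=1 ≤ 2
  b_3=2 ≤ 3
  b_4=2 ≤ 4
  b_5=5 ≤ 5
  b_6=5 ≤ 6
  b_7=6 ≤ 7
  b_8=6 ≤ 8
All bounds hold ⇒ YES

YES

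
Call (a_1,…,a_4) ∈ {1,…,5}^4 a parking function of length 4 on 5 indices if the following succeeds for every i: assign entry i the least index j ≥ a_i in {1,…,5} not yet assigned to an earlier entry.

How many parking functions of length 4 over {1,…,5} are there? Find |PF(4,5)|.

432

|PF(4,5)| = (6−4)·6^(4−1) = 2·216 = 432 (Konheim–Weiss)
Example (1,4,5,2) → sorted (1,2,4,5): b_i ≤ 1+i ∀i, a PF.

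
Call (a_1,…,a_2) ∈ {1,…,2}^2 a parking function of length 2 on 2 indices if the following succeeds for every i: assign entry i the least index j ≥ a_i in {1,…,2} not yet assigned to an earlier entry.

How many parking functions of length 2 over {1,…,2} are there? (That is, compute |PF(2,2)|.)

#PF = (3−2)·3^(2−1) = 1 · 3 = 3 (Pollak)
Check (1,1) → sorted (1,1): b_i ≤ i ∀i, a PF.

3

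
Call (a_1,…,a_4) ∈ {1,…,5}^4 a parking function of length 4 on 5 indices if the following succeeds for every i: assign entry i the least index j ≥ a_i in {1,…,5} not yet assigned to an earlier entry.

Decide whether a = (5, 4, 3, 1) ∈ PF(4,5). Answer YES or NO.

YES

Sorted: b = (1, 3, 4, 5).
  b_1=1 ≤ 2
  b_2=3 ≤ 3
  b_3=4 ≤ 4
  b_4=5 ≤ 5
All bounds hold ⇒ YES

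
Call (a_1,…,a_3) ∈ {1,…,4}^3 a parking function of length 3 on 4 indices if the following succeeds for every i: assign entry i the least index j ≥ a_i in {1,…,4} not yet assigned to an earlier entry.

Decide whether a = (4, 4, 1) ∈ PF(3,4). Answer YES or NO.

Order a: b = (1, 4, 4).
  b_1=1 ≤ 2
  b_2=4 > 3
  fails at i=2 ⇒ NO

NO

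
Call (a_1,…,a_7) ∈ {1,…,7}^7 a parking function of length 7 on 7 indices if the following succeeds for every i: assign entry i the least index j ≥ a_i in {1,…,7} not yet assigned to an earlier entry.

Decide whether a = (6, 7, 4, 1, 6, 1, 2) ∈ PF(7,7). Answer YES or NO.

NO

Order a: b = (1, 1, 2, 4, 6, 6, 7).
  b_1=1 ≤ 1
  b_2=1 ≤ 2
  b_3=2 ≤ 3
  b_4=4 ≤ 4
  b_5=6 > 5
  fails at i=5 ⇒ NO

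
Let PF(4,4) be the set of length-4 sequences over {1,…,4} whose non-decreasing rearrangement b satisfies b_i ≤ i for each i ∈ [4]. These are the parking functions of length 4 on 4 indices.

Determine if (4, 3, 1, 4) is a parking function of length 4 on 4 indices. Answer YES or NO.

Order a: b = (1, 3, 4, 4).
  b_1=1 ≤ 1
  b_2=3 > 2
  fails at i=2 ⇒ NO

NO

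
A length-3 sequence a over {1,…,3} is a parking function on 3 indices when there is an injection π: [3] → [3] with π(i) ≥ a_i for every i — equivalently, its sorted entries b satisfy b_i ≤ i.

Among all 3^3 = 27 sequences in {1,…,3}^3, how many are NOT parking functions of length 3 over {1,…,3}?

Count = (3−3+1)·(3+1)^(3−1) = 1 · 16 = 16 [KW]
One tuple (2,3,2) → sorted (2,2,3): b_1=2>1, not a PF.
3^3 − 16 = 27 − 16 = 11

11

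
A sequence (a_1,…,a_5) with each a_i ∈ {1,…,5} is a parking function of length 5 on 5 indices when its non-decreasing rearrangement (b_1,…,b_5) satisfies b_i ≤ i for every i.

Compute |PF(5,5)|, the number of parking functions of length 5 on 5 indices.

|PF(5,5)| = (5−5+1)·(5+1)^(5−1) = 1×1296 = 1296 (Konheim–Weiss)
Example (1,2,1,2,4) → sorted (1,1,2,2,4): b_i ≤ i ∀i, a PF.

1296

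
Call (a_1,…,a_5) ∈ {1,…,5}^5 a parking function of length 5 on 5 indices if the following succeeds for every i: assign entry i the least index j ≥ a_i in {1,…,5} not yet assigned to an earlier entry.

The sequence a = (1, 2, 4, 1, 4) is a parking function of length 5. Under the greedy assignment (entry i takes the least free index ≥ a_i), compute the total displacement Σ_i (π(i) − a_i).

Σπ(i) = 1+…+5 = 15; Σa = 1+2+4+1+4 = 12; disp = 15−12 = 3.

3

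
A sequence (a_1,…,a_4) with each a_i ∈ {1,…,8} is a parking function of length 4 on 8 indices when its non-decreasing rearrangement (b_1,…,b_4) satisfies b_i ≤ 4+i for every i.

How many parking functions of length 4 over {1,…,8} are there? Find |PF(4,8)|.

3645

#PF = (9−4)·9^(4−1) = 5×729 = 3645
E.g. (5,2,4,4) → sorted (2,4,4,5): b_i ≤ 4+i ∀i, a PF.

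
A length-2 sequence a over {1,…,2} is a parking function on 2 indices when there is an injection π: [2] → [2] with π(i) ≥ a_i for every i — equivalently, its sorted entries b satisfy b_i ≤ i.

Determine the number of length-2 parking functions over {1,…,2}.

3

Count = (3−2)·3^(2−1) = 1·3 = 3
Example (1,2) → sorted (1,2): b_i ≤ i ∀i, a PF.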